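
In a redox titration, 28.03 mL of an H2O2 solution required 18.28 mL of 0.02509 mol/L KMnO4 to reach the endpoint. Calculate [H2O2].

n(KMnO4) = 0.02509 x 0.01828 = 0.0004586 mol.
From the balanced equation, 2 mol KMnO4 reacts with 5 mol H2O2, so n(H2O2) = 0.0004586 x 5/2 = 0.001147 mol.
[H2O2] = 0.001147 / 0.02803 L = 0.0409 M.

0.0409 M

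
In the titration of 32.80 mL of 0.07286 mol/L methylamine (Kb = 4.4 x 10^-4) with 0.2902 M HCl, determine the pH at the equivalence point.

5.94

n(CH3NH2) = 0.07286 x 0.03280 = 0.002390 mol; V(HCl) at equivalence = 0.002390/0.2902 = 0.008235 L.
At equivalence the base is fully converted to CH3NH3+; total volume = 0.04104 L, so [CH3NH3+] = 0.002390/0.04104 = 0.05824 M.
Ka(CH3NH3+) = Kw/Kb = 1.0e-14 / 4.4 x 10^-4 = 2.27e-11.
[H^+] = sqrt(Ka x [CH3NH3+]) = sqrt(2.27e-11 x 0.05824) = 1.15e-6 M.
pH = -log(1.15e-6) = 5.94.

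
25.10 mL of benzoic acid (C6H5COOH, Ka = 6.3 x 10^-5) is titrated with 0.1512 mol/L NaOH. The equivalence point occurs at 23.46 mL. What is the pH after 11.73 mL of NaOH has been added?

11.73 mL is exactly half the equivalence volume (23.46/2), i.e. the half-equivalence point.
There, n(HA) = n(A^-), so pH = pKa = -log(6.3 x 10^-5) = 4.20.

4.20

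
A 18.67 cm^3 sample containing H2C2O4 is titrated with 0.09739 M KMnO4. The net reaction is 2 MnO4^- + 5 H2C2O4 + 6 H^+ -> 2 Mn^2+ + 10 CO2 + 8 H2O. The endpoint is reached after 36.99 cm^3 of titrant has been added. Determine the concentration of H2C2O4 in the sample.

n(KMnO4) = 0.09739 x 0.03699 = 0.003602 mol.
From the balanced equation, 2 mol KMnO4 reacts with 5 mol H2C2O4, so n(H2C2O4) = 0.003602 x 5/2 = 0.009006 mol.
[H2C2O4] = 0.009006 / 0.01867 L = 0.482 M.

0.482 M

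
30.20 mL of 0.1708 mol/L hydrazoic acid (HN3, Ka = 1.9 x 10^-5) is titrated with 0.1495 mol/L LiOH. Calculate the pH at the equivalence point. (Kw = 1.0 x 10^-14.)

8.81

n(HN3) = 0.1708 x 0.03020 = 0.005158 mol; V(LiOH) at equivalence = 0.005158/0.1495 = 0.03450 L.
At equivalence all the acid is converted to N3-; total volume = 0.03020 + 0.03450 = 0.06470 L, so [N3-] = 0.005158/0.06470 = 0.07972 M.
Kb = Kw/Ka = 1.0e-14 / 1.9 x 10^-5 = 5.26e-10.
[OH^-] = sqrt(Kb x [N3-]) = sqrt(5.26e-10 x 0.07972) = 6.48e-6 M.
pOH = 5.19, so pH = 14.00 - 5.19 = 8.81.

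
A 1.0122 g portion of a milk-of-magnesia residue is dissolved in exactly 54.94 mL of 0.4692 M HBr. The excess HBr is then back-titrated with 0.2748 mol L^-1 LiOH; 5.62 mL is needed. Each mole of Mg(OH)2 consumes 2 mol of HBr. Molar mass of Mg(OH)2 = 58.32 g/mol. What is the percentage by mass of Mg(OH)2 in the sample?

69.8%

Total n(HBr) added = 0.4692 x 0.05494 = 0.02578 mol.
n(LiOH) used = 0.2748 x 0.005620 = 0.001544 mol, which equals the excess n(HBr).
So n(HBr) consumed by the sample = 0.02578 - 0.001544 = 0.02423 mol.
n(Mg(OH)2) = 0.02423 / 2 = 0.01212 mol.
mass Mg(OH)2 = 0.01212 x 58.32 = 0.7066 g, so %Mg(OH)2 = 0.7066/1.0122 x 100 = 69.8%.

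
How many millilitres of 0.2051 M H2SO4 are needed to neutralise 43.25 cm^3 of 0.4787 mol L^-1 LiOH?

n(LiOH) = 0.4787 mol/L x 0.04325 L = 0.02070 mol.
The neutralisation is 2 LiOH : 1 H2SO4, so n(H2SO4) = 0.02070 x 1/2 = 0.01035 mol.
V(H2SO4) = 0.01035 / 0.2051 = 0.05047 L = 50.5 mL.

50.5 mL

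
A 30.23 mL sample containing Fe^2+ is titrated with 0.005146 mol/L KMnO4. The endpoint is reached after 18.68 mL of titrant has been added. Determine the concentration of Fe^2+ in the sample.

0.0159 M

n(KMnO4) = 0.005146 x 0.01868 = 9.613e-5 mol.
From the balanced equation, 1 mol KMnO4 reacts with 5 mol Fe^2+, so n(Fe^2+) = 9.613e-5 x 5/1 = 0.0004806 mol.
[Fe^2+] = 0.0004806 / 0.03023 L = 0.0159 M.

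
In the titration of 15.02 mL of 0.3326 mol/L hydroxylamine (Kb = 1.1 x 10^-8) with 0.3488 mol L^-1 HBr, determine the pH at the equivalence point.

n(NH2OH) = 0.3326 x 0.01502 = 0.004996 mol; V(HBr) at equivalence = 0.004996/0.3488 = 0.01432 L.
At equivalence the base is fully converted to NH3OH+; total volume = 0.02934 L, so [NH3OH+] = 0.004996/0.02934 = 0.1703 M.
Ka(NH3OH+) = Kw/Kb = 1.0e-14 / 1.1 x 10^-8 = 9.09e-7.
[H^+] = sqrt(Ka x [NH3OH+]) = sqrt(9.09e-7 x 0.1703) = 0.000393 M.
pH = -log(0.000393) = 3.41.

3.41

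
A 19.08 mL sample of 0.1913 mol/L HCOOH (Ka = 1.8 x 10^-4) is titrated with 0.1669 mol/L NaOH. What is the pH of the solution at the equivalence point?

n(HCOOH) = 0.1913 x 0.01908 = 0.003650 mol; V(NaOH) at equivalence = 0.003650/0.1669 = 0.02187 L.
At equivalence all the acid is converted to HCOO-; total volume = 0.01908 + 0.02187 = 0.04095 L, so [HCOO-] = 0.003650/0.04095 = 0.08913 M.
Kb = Kw/Ka = 1.0e-14 / 1.8 x 10^-4 = 5.56e-11.
[OH^-] = sqrt(Kb x [HCOO-]) = sqrt(5.56e-11 x 0.08913) = 2.23e-6 M.
pOH = 5.65, so pH = 14.00 - 5.65 = 8.35.

8.35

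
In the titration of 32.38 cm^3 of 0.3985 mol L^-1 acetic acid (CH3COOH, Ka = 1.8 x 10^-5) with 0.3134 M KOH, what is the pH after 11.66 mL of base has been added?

Initial n(CH3COOH) = 0.3985 x 0.03238 = 0.01290 mol.
n(KOH) added = 0.3134 x 0.01166 = 0.003654 mol, converting that many moles of CH3COOH to CH3COO-.
Remaining n(CH3COOH) = 0.009249 mol; n(CH3COO-) = 0.003654 mol.
By Henderson-Hasselbalch, pH = pKa + log([A^-]/[HA]) = 4.74 + log(0.003654/0.009249) = 4.74 + (-0.40) = 4.34.

4.34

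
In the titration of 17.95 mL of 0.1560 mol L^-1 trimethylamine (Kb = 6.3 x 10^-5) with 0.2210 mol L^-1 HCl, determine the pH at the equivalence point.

n((CH3)3N) = 0.1560 x 0.01795 = 0.002800 mol; V(HCl) at equivalence = 0.002800/0.2210 = 0.01267 L.
At equivalence the base is fully converted to (CH3)3NH+; total volume = 0.03062 L, so [(CH3)3NH+] = 0.002800/0.03062 = 0.09145 M.
Ka((CH3)3NH+) = Kw/Kb = 1.0e-14 / 6.3 x 10^-5 = 1.59e-10.
[H^+] = sqrt(Ka x [(CH3)3NH+]) = sqrt(1.59e-10 x 0.09145) = 3.81e-6 M.
pH = -log(3.81e-6) = 5.42.

5.42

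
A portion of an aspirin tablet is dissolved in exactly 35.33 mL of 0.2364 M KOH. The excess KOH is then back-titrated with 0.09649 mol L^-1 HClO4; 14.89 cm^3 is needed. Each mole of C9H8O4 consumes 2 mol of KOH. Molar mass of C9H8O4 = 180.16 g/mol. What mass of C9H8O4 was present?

Total n(KOH) added = 0.2364 x 0.03533 = 0.008352 mol.
n(HClO4) used = 0.09649 x 0.01489 = 0.001437 mol, which equals the excess n(KOH).
So n(KOH) consumed by the sample = 0.008352 - 0.001437 = 0.006915 mol.
n(C9H8O4) = 0.006915 / 2 = 0.003458 mol.
mass = 0.003458 mol x 180.16 g/mol = 0.623 g.

0.623 g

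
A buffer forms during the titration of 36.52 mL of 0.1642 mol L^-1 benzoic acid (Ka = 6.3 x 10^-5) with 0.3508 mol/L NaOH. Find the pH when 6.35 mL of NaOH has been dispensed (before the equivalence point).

Initial n(C6H5COOH) = 0.1642 x 0.03652 = 0.005997 mol.
n(NaOH) added = 0.3508 x 0.006350 = 0.002228 mol, converting that many moles of C6H5COOH to C6H5COO-.
Remaining n(C6H5COOH) = 0.003769 mol; n(C6H5COO-) = 0.002228 mol.
By Henderson-Hasselbalch, pH = pKa + log([A^-]/[HA]) = 4.20 + log(0.002228/0.003769) = 4.20 + (-0.23) = 3.97.

3.97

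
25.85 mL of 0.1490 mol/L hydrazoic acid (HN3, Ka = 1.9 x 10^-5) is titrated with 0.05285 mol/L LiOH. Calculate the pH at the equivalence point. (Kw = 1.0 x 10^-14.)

8.66

n(HN3) = 0.1490 x 0.02585 = 0.003852 mol; V(LiOH) at equivalence = 0.003852/0.05285 = 0.07288 L.
At equivalence all the acid is converted to N3-; total volume = 0.02585 + 0.07288 = 0.09873 L, so [N3-] = 0.003852/0.09873 = 0.03901 M.
Kb = Kw/Ka = 1.0e-14 / 1.9 x 10^-5 = 5.26e-10.
[OH^-] = sqrt(Kb x [N3-]) = sqrt(5.26e-10 x 0.03901) = 4.53e-6 M.
pOH = 5.34, so pH = 14.00 - 5.34 = 8.66.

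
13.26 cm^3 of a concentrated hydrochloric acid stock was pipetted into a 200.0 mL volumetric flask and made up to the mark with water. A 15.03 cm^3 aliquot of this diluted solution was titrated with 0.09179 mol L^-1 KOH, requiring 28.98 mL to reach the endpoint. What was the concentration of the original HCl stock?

n(KOH) = 0.09179 x 0.02898 = 0.002660 mol.
n(HCl) in the aliquot = 0.002660 mol.
[diluted HCl] = 0.002660 / 0.01503 = 0.1770 M.
Dilution factor = 200.0/13.26 = 15.08, so [stock] = 0.1770 x 15.08 = 2.67 M.

2.67 M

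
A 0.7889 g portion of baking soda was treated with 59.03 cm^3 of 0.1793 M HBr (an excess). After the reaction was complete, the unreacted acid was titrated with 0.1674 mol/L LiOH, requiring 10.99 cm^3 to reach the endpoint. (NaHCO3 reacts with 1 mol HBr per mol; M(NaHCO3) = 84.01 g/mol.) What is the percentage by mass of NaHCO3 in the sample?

93.1%

Total n(HBr) added = 0.1793 x 0.05903 = 0.01058 mol.
n(LiOH) used = 0.1674 x 0.01099 = 0.001840 mol, which equals the excess n(HBr).
So n(HBr) consumed by the sample = 0.01058 - 0.001840 = 0.008744 mol.
n(NaHCO3) = 0.008744 / 1 = 0.008744 mol.
mass NaHCO3 = 0.008744 x 84.01 = 0.7346 g, so %NaHCO3 = 0.7346/0.7889 x 100 = 93.1%.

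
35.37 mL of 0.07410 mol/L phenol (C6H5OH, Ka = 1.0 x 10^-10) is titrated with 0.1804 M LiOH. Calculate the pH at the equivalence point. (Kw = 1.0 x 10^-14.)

n(C6H5OH) = 0.07410 x 0.03537 = 0.002621 mol; V(LiOH) at equivalence = 0.002621/0.1804 = 0.01453 L.
At equivalence all the acid is converted to C6H5O-; total volume = 0.03537 + 0.01453 = 0.04990 L, so [C6H5O-] = 0.002621/0.04990 = 0.05253 M.
Kb = Kw/Ka = 1.0e-14 / 1.0 x 10^-10 = 0.000100.
[OH^-] = sqrt(Kb x [C6H5O-]) = sqrt(0.000100 x 0.05253) = 0.00229 M.
pOH = 2.64, so pH = 14.00 - 2.64 = 11.36.

11.36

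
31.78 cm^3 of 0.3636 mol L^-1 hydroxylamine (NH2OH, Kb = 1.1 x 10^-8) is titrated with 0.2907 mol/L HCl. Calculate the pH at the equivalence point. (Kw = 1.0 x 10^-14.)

n(NH2OH) = 0.3636 x 0.03178 = 0.01156 mol; V(HCl) at equivalence = 0.01156/0.2907 = 0.03975 L.
At equivalence the base is fully converted to NH3OH+; total volume = 0.07153 L, so [NH3OH+] = 0.01156/0.07153 = 0.1615 M.
Ka(NH3OH+) = Kw/Kb = 1.0e-14 / 1.1 x 10^-8 = 9.09e-7.
[H^+] = sqrt(Ka x [NH3OH+]) = sqrt(9.09e-7 x 0.1615) = 0.000383 M.
pH = -log(0.000383) = 3.42.

3.42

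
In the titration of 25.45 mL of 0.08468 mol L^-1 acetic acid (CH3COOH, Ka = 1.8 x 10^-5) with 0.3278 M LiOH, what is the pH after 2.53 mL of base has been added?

Initial n(CH3COOH) = 0.08468 x 0.02545 = 0.002155 mol.
n(LiOH) added = 0.3278 x 0.002530 = 0.0008293 mol, converting that many moles of CH3COOH to CH3COO-.
Remaining n(CH3COOH) = 0.001326 mol; n(CH3COO-) = 0.0008293 mol.
By Henderson-Hasselbalch, pH = pKa + log([A^-]/[HA]) = 4.74 + log(0.0008293/0.001326) = 4.74 + (-0.20) = 4.54.

4.54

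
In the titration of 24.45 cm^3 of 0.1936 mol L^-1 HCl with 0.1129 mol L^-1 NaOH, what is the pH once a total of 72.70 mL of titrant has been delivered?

12.55

n(acid) = 0.1936 x 0.02445 = 0.004734 mol; n(NaOH) added = 0.1129 x 0.07270 = 0.008208 mol.
Base is in excess by 0.008208 - 0.004734 = 0.003474 mol in a total volume of 0.09715 L.
[OH^-] = 0.003474/0.09715 = 0.03576 M, so pOH = 1.45 and pH = 14.00 - 1.45 = 12.55.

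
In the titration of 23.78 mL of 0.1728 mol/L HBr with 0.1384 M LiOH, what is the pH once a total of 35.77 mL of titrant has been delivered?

12.15

n(acid) = 0.1728 x 0.02378 = 0.004109 mol; n(LiOH) added = 0.1384 x 0.03577 = 0.004951 mol.
Base is in excess by 0.004951 - 0.004109 = 0.0008414 mol in a total volume of 0.05955 L.
[OH^-] = 0.0008414/0.05955 = 0.01413 M, so pOH = 1.85 and pH = 14.00 - 1.85 = 12.15.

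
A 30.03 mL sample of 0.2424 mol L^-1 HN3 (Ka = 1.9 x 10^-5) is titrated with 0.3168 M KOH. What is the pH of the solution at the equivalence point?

8.93

n(HN3) = 0.2424 x 0.03003 = 0.007279 mol; V(KOH) at equivalence = 0.007279/0.3168 = 0.02298 L.
At equivalence all the acid is converted to N3-; total volume = 0.03003 + 0.02298 = 0.05301 L, so [N3-] = 0.007279/0.05301 = 0.1373 M.
Kb = Kw/Ka = 1.0e-14 / 1.9 x 10^-5 = 5.26e-10.
[OH^-] = sqrt(Kb x [N3-]) = sqrt(5.26e-10 x 0.1373) = 8.50e-6 M.
pOH = 5.07, so pH = 14.00 - 5.07 = 8.93.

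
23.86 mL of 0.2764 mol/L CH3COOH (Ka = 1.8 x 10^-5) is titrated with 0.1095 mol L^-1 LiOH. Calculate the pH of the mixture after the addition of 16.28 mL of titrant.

4.31

Initial n(CH3COOH) = 0.2764 x 0.02386 = 0.006595 mol.
n(LiOH) added = 0.1095 x 0.01628 = 0.001783 mol, converting that many moles of CH3COOH to CH3COO-.
Remaining n(CH3COOH) = 0.004812 mol; n(CH3COO-) = 0.001783 mol.
By Henderson-Hasselbalch, pH = pKa + log([A^-]/[HA]) = 4.74 + log(0.001783/0.004812) = 4.74 + (-0.43) = 4.31.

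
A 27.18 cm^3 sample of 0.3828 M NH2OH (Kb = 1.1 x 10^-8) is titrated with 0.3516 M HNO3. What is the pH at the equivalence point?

3.39

n(NH2OH) = 0.3828 x 0.02718 = 0.01040 mol; V(HNO3) at equivalence = 0.01040/0.3516 = 0.02959 L.
At equivalence the base is fully converted to NH3OH+; total volume = 0.05677 L, so [NH3OH+] = 0.01040/0.05677 = 0.1833 M.
Ka(NH3OH+) = Kw/Kb = 1.0e-14 / 1.1 x 10^-8 = 9.09e-7.
[H^+] = sqrt(Ka x [NH3OH+]) = sqrt(9.09e-7 x 0.1833) = 0.000408 M.
pH = -log(0.000408) = 3.39.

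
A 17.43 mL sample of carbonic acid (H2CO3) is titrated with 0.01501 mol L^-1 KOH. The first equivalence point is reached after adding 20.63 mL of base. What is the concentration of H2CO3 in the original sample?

0.0178 M

n(KOH) = 0.01501 x 0.02063 = 0.0003097 mol.
At the first equivalence point, 1 mol OH^- react per mol H2CO3, so n(H2CO3) = 0.0003097 / 1 = 0.0003097 mol.
[H2CO3] = 0.0003097 / 0.01743 L = 0.0178 M.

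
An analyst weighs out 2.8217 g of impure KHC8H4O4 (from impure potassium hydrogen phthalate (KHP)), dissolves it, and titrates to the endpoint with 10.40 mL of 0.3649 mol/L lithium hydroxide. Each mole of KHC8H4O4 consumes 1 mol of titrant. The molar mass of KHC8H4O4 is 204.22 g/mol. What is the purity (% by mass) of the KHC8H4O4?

n(LiOH) = 0.3649 x 0.01040 = 0.003795 mol.
n(KHC8H4O4) = 0.003795 / 1 = 0.003795 mol.
mass of KHC8H4O4 = 0.003795 x 204.22 = 0.7750 g.
% purity = 0.7750 / 2.8217 x 100 = 27.5%.

27.5%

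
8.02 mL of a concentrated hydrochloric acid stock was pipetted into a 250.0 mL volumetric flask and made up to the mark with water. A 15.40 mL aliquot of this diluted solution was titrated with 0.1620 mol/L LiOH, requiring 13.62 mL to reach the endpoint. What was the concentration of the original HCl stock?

4.47 M

n(LiOH) = 0.1620 x 0.01362 = 0.002206 mol.
n(HCl) in the aliquot = 0.002206 mol.
[diluted HCl] = 0.002206 / 0.01540 = 0.1433 M.
Dilution factor = 250.0/8.020 = 31.17, so [stock] = 0.1433 x 31.17 = 4.47 M.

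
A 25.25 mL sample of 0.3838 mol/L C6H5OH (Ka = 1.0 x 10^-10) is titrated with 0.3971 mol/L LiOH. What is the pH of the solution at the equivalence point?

n(C6H5OH) = 0.3838 x 0.02525 = 0.009691 mol; V(LiOH) at equivalence = 0.009691/0.3971 = 0.02440 L.
At equivalence all the acid is converted to C6H5O-; total volume = 0.02525 + 0.02440 = 0.04965 L, so [C6H5O-] = 0.009691/0.04965 = 0.1952 M.
Kb = Kw/Ka = 1.0e-14 / 1.0 x 10^-10 = 0.000100.
[OH^-] = sqrt(Kb x [C6H5O-]) = sqrt(0.000100 x 0.1952) = 0.00442 M.
pOH = 2.35, so pH = 14.00 - 2.35 = 11.65.

11.65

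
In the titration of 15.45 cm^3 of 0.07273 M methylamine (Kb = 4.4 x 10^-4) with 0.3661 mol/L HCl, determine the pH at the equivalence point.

n(CH3NH2) = 0.07273 x 0.01545 = 0.001124 mol; V(HCl) at equivalence = 0.001124/0.3661 = 0.003069 L.
At equivalence the base is fully converted to CH3NH3+; total volume = 0.01852 L, so [CH3NH3+] = 0.001124/0.01852 = 0.06068 M.
Ka(CH3NH3+) = Kw/Kb = 1.0e-14 / 4.4 x 10^-4 = 2.27e-11.
[H^+] = sqrt(Ka x [CH3NH3+]) = sqrt(2.27e-11 x 0.06068) = 1.17e-6 M.
pH = -log(1.17e-6) = 5.93.

5.93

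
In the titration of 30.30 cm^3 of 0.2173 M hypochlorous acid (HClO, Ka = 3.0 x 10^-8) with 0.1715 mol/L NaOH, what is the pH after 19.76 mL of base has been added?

Initial n(HClO) = 0.2173 x 0.03030 = 0.006584 mol.
n(NaOH) added = 0.1715 x 0.01976 = 0.003389 mol, converting that many moles of HClO to ClO-.
Remaining n(HClO) = 0.003195 mol; n(ClO-) = 0.003389 mol.
By Henderson-Hasselbalch, pH = pKa + log([A^-]/[HA]) = 7.52 + log(0.003389/0.003195) = 7.52 + (+0.03) = 7.55.

7.55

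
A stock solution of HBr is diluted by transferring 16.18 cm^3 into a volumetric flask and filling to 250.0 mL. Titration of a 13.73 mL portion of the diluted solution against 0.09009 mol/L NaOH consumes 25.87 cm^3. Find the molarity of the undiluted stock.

n(NaOH) = 0.09009 x 0.02587 = 0.002331 mol.
n(HBr) in the aliquot = 0.002331 mol.
[diluted HBr] = 0.002331 / 0.01373 = 0.1697 M.
Dilution factor = 250.0/16.18 = 15.45, so [stock] = 0.1697 x 15.45 = 2.62 M.

2.62 M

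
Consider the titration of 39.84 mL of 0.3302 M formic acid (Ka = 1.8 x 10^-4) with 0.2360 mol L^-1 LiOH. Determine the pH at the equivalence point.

n(HCOOH) = 0.3302 x 0.03984 = 0.01316 mol; V(LiOH) at equivalence = 0.01316/0.2360 = 0.05574 L.
At equivalence all the acid is converted to HCOO-; total volume = 0.03984 + 0.05574 = 0.09558 L, so [HCOO-] = 0.01316/0.09558 = 0.1376 M.
Kb = Kw/Ka = 1.0e-14 / 1.8 x 10^-4 = 5.56e-11.
[OH^-] = sqrt(Kb x [HCOO-]) = sqrt(5.56e-11 x 0.1376) = 2.77e-6 M.
pOH = 5.56, so pH = 14.00 - 5.56 = 8.44.

8.44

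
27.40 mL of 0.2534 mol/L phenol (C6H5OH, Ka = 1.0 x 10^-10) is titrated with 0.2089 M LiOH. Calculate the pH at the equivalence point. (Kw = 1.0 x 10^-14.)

n(C6H5OH) = 0.2534 x 0.02740 = 0.006943 mol; V(LiOH) at equivalence = 0.006943/0.2089 = 0.03324 L.
At equivalence all the acid is converted to C6H5O-; total volume = 0.02740 + 0.03324 = 0.06064 L, so [C6H5O-] = 0.006943/0.06064 = 0.1145 M.
Kb = Kw/Ka = 1.0e-14 / 1.0 x 10^-10 = 0.000100.
[OH^-] = sqrt(Kb x [C6H5O-]) = sqrt(0.000100 x 0.1145) = 0.00338 M.
pOH = 2.47, so pH = 14.00 - 2.47 = 11.53.

11.53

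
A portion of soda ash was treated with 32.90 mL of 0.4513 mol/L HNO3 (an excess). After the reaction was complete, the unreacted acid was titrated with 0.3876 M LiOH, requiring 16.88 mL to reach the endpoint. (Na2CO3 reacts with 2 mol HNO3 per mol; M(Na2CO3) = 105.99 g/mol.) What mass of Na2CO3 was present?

Total n(HNO3) added = 0.4513 x 0.03290 = 0.01485 mol.
n(LiOH) used = 0.3876 x 0.01688 = 0.006543 mol, which equals the excess n(HNO3).
So n(HNO3) consumed by the sample = 0.01485 - 0.006543 = 0.008305 mol.
n(Na2CO3) = 0.008305 / 2 = 0.004153 mol.
mass = 0.004153 mol x 105.99 g/mol = 0.440 g.

0.440 g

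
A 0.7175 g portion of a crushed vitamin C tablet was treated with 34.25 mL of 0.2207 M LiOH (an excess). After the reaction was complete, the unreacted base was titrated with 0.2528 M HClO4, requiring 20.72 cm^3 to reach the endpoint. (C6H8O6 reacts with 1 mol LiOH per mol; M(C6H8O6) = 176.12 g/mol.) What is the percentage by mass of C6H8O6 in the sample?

57.0%

Total n(LiOH) added = 0.2207 x 0.03425 = 0.007559 mol.
n(HClO4) used = 0.2528 x 0.02072 = 0.005238 mol, which equals the excess n(LiOH).
So n(LiOH) consumed by the sample = 0.007559 - 0.005238 = 0.002321 mol.
n(C6H8O6) = 0.002321 / 1 = 0.002321 mol.
mass C6H8O6 = 0.002321 x 176.12 = 0.4088 g, so %C6H8O6 = 0.4088/0.7175 x 100 = 57.0%.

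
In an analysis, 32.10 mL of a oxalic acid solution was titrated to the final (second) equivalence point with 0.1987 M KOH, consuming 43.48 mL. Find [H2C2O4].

0.135 M

n(KOH) = 0.1987 x 0.04348 = 0.008639 mol.
At the final (second) equivalence point, 2 mol OH^- react per mol H2C2O4, so n(H2C2O4) = 0.008639 / 2 = 0.004320 mol.
[H2C2O4] = 0.004320 / 0.03210 L = 0.135 M.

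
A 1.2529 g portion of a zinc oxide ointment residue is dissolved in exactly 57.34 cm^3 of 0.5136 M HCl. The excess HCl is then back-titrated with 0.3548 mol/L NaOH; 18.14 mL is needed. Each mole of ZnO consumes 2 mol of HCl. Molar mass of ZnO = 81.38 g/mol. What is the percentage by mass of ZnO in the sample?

Total n(HCl) added = 0.5136 x 0.05734 = 0.02945 mol.
n(NaOH) used = 0.3548 x 0.01814 = 0.006436 mol, which equals the excess n(HCl).
So n(HCl) consumed by the sample = 0.02945 - 0.006436 = 0.02301 mol.
n(ZnO) = 0.02301 / 2 = 0.01151 mol.
mass ZnO = 0.01151 x 81.38 = 0.9364 g, so %ZnO = 0.9364/1.2529 x 100 = 74.7%.

74.7%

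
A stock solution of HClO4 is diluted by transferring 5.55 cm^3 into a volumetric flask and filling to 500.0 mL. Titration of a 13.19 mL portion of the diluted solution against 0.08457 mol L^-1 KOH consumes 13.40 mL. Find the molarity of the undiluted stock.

n(KOH) = 0.08457 x 0.01340 = 0.001133 mol.
n(HClO4) in the aliquot = 0.001133 mol.
[diluted HClO4] = 0.001133 / 0.01319 = 0.08592 M.
Dilution factor = 500.0/5.550 = 90.09, so [stock] = 0.08592 x 90.09 = 7.74 M.

7.74 M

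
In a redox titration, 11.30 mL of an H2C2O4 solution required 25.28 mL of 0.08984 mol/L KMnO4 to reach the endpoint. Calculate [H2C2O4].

0.502 M

n(KMnO4) = 0.08984 x 0.02528 = 0.002271 mol.
From the balanced equation, 2 mol KMnO4 reacts with 5 mol H2C2O4, so n(H2C2O4) = 0.002271 x 5/2 = 0.005678 mol.
[H2C2O4] = 0.005678 / 0.01130 L = 0.502 M.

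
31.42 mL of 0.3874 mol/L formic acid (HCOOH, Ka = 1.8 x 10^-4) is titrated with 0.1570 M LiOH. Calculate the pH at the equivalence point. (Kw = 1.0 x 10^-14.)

8.40

n(HCOOH) = 0.3874 x 0.03142 = 0.01217 mol; V(LiOH) at equivalence = 0.01217/0.1570 = 0.07753 L.
At equivalence all the acid is converted to HCOO-; total volume = 0.03142 + 0.07753 = 0.1089 L, so [HCOO-] = 0.01217/0.1089 = 0.1117 M.
Kb = Kw/Ka = 1.0e-14 / 1.8 x 10^-4 = 5.56e-11.
[OH^-] = sqrt(Kb x [HCOO-]) = sqrt(5.56e-11 x 0.1117) = 2.49e-6 M.
pOH = 5.60, so pH = 14.00 - 5.60 = 8.40.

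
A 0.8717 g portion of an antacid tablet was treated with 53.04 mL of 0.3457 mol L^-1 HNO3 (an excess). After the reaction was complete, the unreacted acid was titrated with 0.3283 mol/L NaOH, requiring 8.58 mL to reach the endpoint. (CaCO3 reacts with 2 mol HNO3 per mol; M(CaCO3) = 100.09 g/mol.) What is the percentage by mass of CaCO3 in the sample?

Total n(HNO3) added = 0.3457 x 0.05304 = 0.01834 mol.
n(NaOH) used = 0.3283 x 0.008580 = 0.002817 mol, which equals the excess n(HNO3).
So n(HNO3) consumed by the sample = 0.01834 - 0.002817 = 0.01552 mol.
n(CaCO3) = 0.01552 / 2 = 0.007760 mol.
mass CaCO3 = 0.007760 x 100.09 = 0.7767 g, so %CaCO3 = 0.7767/0.8717 x 100 = 89.1%.

89.1%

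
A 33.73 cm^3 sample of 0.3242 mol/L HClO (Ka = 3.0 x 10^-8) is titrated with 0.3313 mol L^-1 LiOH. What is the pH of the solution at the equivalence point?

10.37

n(HClO) = 0.3242 x 0.03373 = 0.01094 mol; V(LiOH) at equivalence = 0.01094/0.3313 = 0.03301 L.
At equivalence all the acid is converted to ClO-; total volume = 0.03373 + 0.03301 = 0.06674 L, so [ClO-] = 0.01094/0.06674 = 0.1639 M.
Kb = Kw/Ka = 1.0e-14 / 3.0 x 10^-8 = 3.33e-7.
[OH^-] = sqrt(Kb x [ClO-]) = sqrt(3.33e-7 x 0.1639) = 0.000234 M.
pOH = 3.63, so pH = 14.00 - 3.63 = 10.37.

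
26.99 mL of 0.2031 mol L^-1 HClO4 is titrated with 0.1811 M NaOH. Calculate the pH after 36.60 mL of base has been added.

12.26

n(acid) = 0.2031 x 0.02699 = 0.005482 mol; n(NaOH) added = 0.1811 x 0.03660 = 0.006628 mol.
Base is in excess by 0.006628 - 0.005482 = 0.001147 mol in a total volume of 0.06359 L.
[OH^-] = 0.001147/0.06359 = 0.01803 M, so pOH = 1.74 and pH = 14.00 - 1.74 = 12.26.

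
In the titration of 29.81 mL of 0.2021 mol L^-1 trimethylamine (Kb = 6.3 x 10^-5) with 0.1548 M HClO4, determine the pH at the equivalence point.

n((CH3)3N) = 0.2021 x 0.02981 = 0.006025 mol; V(HClO4) at equivalence = 0.006025/0.1548 = 0.03892 L.
At equivalence the base is fully converted to (CH3)3NH+; total volume = 0.06873 L, so [(CH3)3NH+] = 0.006025/0.06873 = 0.08766 M.
Ka((CH3)3NH+) = Kw/Kb = 1.0e-14 / 6.3 x 10^-5 = 1.59e-10.
[H^+] = sqrt(Ka x [(CH3)3NH+]) = sqrt(1.59e-10 x 0.08766) = 3.73e-6 M.
pH = -log(3.73e-6) = 5.43.

5.43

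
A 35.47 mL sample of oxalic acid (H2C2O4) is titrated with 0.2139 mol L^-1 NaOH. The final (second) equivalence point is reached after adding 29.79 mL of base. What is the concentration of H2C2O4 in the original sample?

n(NaOH) = 0.2139 x 0.02979 = 0.006372 mol.
At the final (second) equivalence point, 2 mol OH^- react per mol H2C2O4, so n(H2C2O4) = 0.006372 / 2 = 0.003186 mol.
[H2C2O4] = 0.003186 / 0.03547 L = 0.0898 M.

0.0898 M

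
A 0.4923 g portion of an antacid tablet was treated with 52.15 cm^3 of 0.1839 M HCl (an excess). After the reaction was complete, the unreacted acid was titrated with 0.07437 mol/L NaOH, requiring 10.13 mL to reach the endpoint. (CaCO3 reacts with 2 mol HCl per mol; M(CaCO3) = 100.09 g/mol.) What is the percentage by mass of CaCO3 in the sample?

Total n(HCl) added = 0.1839 x 0.05215 = 0.009590 mol.
n(NaOH) used = 0.07437 x 0.01013 = 0.0007534 mol, which equals the excess n(HCl).
So n(HCl) consumed by the sample = 0.009590 - 0.0007534 = 0.008837 mol.
n(CaCO3) = 0.008837 / 2 = 0.004419 mol.
mass CaCO3 = 0.004419 x 100.09 = 0.4422 g, so %CaCO3 = 0.4422/0.4923 x 100 = 89.8%.

89.8%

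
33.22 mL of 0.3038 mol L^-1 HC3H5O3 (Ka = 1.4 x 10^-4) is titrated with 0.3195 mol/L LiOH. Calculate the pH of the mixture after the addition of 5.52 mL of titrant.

3.18

Initial n(HC3H5O3) = 0.3038 x 0.03322 = 0.01009 mol.
n(LiOH) added = 0.3195 x 0.005520 = 0.001764 mol, converting that many moles of HC3H5O3 to C3H5O3-.
Remaining n(HC3H5O3) = 0.008329 mol; n(C3H5O3-) = 0.001764 mol.
By Henderson-Hasselbalch, pH = pKa + log([A^-]/[HA]) = 3.85 + log(0.001764/0.008329) = 3.85 + (-0.67) = 3.18.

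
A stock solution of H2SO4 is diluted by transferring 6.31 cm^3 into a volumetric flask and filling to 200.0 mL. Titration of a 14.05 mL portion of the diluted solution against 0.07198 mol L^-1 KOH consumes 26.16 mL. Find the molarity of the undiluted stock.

2.12 M

n(KOH) = 0.07198 x 0.02616 = 0.001883 mol.
n(H2SO4) in the aliquot = 0.001883 x 1/2 = 0.0009415 mol.
[diluted H2SO4] = 0.0009415 / 0.01405 = 0.06701 M.
Dilution factor = 200.0/6.310 = 31.70, so [stock] = 0.06701 x 31.70 = 2.12 M.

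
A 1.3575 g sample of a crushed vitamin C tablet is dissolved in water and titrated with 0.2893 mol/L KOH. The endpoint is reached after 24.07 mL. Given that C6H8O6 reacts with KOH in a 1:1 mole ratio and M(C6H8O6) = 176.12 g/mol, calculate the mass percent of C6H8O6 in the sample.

n(KOH) = 0.2893 x 0.02407 = 0.006963 mol.
n(C6H8O6) = 0.006963 / 1 = 0.006963 mol.
mass of C6H8O6 = 0.006963 x 176.12 = 1.226 g.
% purity = 1.226 / 1.3575 x 100 = 90.3%.

90.3%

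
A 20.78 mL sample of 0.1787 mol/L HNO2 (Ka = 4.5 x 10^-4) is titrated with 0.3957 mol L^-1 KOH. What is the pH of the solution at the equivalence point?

8.22

n(HNO2) = 0.1787 x 0.02078 = 0.003713 mol; V(KOH) at equivalence = 0.003713/0.3957 = 0.009384 L.
At equivalence all the acid is converted to NO2-; total volume = 0.02078 + 0.009384 = 0.03016 L, so [NO2-] = 0.003713/0.03016 = 0.1231 M.
Kb = Kw/Ka = 1.0e-14 / 4.5 x 10^-4 = 2.22e-11.
[OH^-] = sqrt(Kb x [NO2-]) = sqrt(2.22e-11 x 0.1231) = 1.65e-6 M.
pOH = 5.78, so pH = 14.00 - 5.78 = 8.22.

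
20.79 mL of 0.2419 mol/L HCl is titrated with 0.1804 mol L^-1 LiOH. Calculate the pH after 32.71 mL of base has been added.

n(acid) = 0.2419 x 0.02079 = 0.005029 mol; n(LiOH) added = 0.1804 x 0.03271 = 0.005901 mol.
Base is in excess by 0.005901 - 0.005029 = 0.0008718 mol in a total volume of 0.05350 L.
[OH^-] = 0.0008718/0.05350 = 0.01630 M, so pOH = 1.79 and pH = 14.00 - 1.79 = 12.21.

12.21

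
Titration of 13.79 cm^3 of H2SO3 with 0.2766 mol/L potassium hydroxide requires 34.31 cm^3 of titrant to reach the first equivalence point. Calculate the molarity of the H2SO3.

n(KOH) = 0.2766 x 0.03431 = 0.009490 mol.
At the first equivalence point, 1 mol OH^- react per mol H2SO3, so n(H2SO3) = 0.009490 / 1 = 0.009490 mol.
[H2SO3] = 0.009490 / 0.01379 L = 0.688 M.

0.688 M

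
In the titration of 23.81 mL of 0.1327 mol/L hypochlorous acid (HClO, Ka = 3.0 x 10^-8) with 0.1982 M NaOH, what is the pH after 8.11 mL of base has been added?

Initial n(HClO) = 0.1327 x 0.02381 = 0.003160 mol.
n(NaOH) added = 0.1982 x 0.008110 = 0.001607 mol, converting that many moles of HClO to ClO-.
Remaining n(HClO) = 0.001552 mol; n(ClO-) = 0.001607 mol.
By Henderson-Hasselbalch, pH = pKa + log([A^-]/[HA]) = 7.52 + log(0.001607/0.001552) = 7.52 + (+0.02) = 7.54.

7.54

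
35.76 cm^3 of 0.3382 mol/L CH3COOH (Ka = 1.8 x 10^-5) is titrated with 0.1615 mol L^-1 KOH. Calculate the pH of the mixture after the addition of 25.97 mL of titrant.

4.47

Initial n(CH3COOH) = 0.3382 x 0.03576 = 0.01209 mol.
n(KOH) added = 0.1615 x 0.02597 = 0.004194 mol, converting that many moles of CH3COOH to CH3COO-.
Remaining n(CH3COOH) = 0.007900 mol; n(CH3COO-) = 0.004194 mol.
By Henderson-Hasselbalch, pH = pKa + log([A^-]/[HA]) = 4.74 + log(0.004194/0.007900) = 4.74 + (-0.27) = 4.47.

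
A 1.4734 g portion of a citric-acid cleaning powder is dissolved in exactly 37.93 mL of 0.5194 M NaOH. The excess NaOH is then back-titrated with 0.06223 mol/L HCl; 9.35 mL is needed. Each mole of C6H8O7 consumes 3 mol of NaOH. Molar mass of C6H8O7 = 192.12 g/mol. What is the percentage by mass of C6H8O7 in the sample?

Total n(NaOH) added = 0.5194 x 0.03793 = 0.01970 mol.
n(HCl) used = 0.06223 x 0.009350 = 0.0005819 mol, which equals the excess n(NaOH).
So n(NaOH) consumed by the sample = 0.01970 - 0.0005819 = 0.01912 mol.
n(C6H8O7) = 0.01912 / 3 = 0.006373 mol.
mass C6H8O7 = 0.006373 x 192.12 = 1.224 g, so %C6H8O7 = 1.224/1.4734 x 100 = 83.1%.

83.1%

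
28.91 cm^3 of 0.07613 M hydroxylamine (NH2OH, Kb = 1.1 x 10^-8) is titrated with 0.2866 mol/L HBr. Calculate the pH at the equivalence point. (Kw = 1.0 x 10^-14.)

n(NH2OH) = 0.07613 x 0.02891 = 0.002201 mol; V(HBr) at equivalence = 0.002201/0.2866 = 0.007679 L.
At equivalence the base is fully converted to NH3OH+; total volume = 0.03659 L, so [NH3OH+] = 0.002201/0.03659 = 0.06015 M.
Ka(NH3OH+) = Kw/Kb = 1.0e-14 / 1.1 x 10^-8 = 9.09e-7.
[H^+] = sqrt(Ka x [NH3OH+]) = sqrt(9.09e-7 x 0.06015) = 0.000234 M.
pH = -log(0.000234) = 3.63.

3.63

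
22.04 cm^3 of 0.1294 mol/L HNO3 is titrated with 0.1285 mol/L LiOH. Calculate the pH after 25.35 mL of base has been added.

n(acid) = 0.1294 x 0.02204 = 0.002852 mol; n(LiOH) added = 0.1285 x 0.02535 = 0.003257 mol.
Base is in excess by 0.003257 - 0.002852 = 0.0004055 mol in a total volume of 0.04739 L.
[OH^-] = 0.0004055/0.04739 = 0.008557 M, so pOH = 2.07 and pH = 14.00 - 2.07 = 11.93.

11.93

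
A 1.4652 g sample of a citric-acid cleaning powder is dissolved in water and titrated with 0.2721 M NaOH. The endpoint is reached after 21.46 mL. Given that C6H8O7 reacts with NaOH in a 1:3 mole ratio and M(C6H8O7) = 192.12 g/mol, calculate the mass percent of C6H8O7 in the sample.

n(NaOH) = 0.2721 x 0.02146 = 0.005839 mol.
n(C6H8O7) = 0.005839 / 3 = 0.001946 mol.
mass of C6H8O7 = 0.001946 x 192.12 = 0.3739 g.
% purity = 0.3739 / 1.4652 x 100 = 25.5%.

25.5%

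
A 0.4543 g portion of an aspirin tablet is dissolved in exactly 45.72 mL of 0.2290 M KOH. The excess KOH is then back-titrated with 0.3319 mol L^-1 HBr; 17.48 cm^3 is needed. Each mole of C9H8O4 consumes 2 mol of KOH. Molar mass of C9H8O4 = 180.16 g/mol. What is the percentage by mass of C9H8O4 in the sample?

Total n(KOH) added = 0.2290 x 0.04572 = 0.01047 mol.
n(HBr) used = 0.3319 x 0.01748 = 0.005802 mol, which equals the excess n(KOH).
So n(KOH) consumed by the sample = 0.01047 - 0.005802 = 0.004668 mol.
n(C9H8O4) = 0.004668 / 2 = 0.002334 mol.
mass C9H8O4 = 0.002334 x 180.16 = 0.4205 g, so %C9H8O4 = 0.4205/0.4543 x 100 = 92.6%.

92.6%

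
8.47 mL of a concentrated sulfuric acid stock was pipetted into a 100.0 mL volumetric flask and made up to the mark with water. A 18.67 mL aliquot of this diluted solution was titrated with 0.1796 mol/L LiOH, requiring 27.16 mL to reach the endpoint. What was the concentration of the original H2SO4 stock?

n(LiOH) = 0.1796 x 0.02716 = 0.004878 mol.
n(H2SO4) in the aliquot = 0.004878 x 1/2 = 0.002439 mol.
[diluted H2SO4] = 0.002439 / 0.01867 = 0.1306 M.
Dilution factor = 100.0/8.470 = 11.81, so [stock] = 0.1306 x 11.81 = 1.54 M.

1.54 M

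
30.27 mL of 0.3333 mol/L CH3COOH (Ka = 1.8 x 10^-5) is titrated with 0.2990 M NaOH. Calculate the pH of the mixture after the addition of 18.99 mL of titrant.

4.85

Initial n(CH3COOH) = 0.3333 x 0.03027 = 0.01009 mol.
n(NaOH) added = 0.2990 x 0.01899 = 0.005678 mol, converting that many moles of CH3COOH to CH3COO-.
Remaining n(CH3COOH) = 0.004411 mol; n(CH3COO-) = 0.005678 mol.
By Henderson-Hasselbalch, pH = pKa + log([A^-]/[HA]) = 4.74 + log(0.005678/0.004411) = 4.74 + (+0.11) = 4.85.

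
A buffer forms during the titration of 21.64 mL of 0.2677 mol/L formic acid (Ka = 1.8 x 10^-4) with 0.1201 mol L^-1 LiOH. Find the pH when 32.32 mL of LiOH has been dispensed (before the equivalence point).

Initial n(HCOOH) = 0.2677 x 0.02164 = 0.005793 mol.
n(LiOH) added = 0.1201 x 0.03232 = 0.003882 mol, converting that many moles of HCOOH to HCOO-.
Remaining n(HCOOH) = 0.001911 mol; n(HCOO-) = 0.003882 mol.
By Henderson-Hasselbalch, pH = pKa + log([A^-]/[HA]) = 3.74 + log(0.003882/0.001911) = 3.74 + (+0.31) = 4.05.

4.05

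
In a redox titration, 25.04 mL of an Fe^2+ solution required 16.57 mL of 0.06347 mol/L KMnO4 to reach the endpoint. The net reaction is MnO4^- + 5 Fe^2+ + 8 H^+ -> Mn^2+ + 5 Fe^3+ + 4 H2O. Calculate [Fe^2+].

0.210 M

n(KMnO4) = 0.06347 x 0.01657 = 0.001052 mol.
From the balanced equation, 1 mol KMnO4 reacts with 5 mol Fe^2+, so n(Fe^2+) = 0.001052 x 5/1 = 0.005258 mol.
[Fe^2+] = 0.005258 / 0.02504 L = 0.210 M.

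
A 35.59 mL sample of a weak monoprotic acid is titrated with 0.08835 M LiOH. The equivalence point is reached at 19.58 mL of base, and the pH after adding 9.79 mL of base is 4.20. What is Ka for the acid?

6.3 x 10^-5

9.79 mL is half of the equivalence volume, so this is the half-equivalence point where [HA] = [A^-].
At half-equivalence pH = pKa, so pKa = 4.20.
Ka = 10^(-4.20) = 6.3 x 10^-5.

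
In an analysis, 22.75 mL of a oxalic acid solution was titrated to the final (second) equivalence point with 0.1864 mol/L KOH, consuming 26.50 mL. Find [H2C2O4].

0.109 M

n(KOH) = 0.1864 x 0.02650 = 0.004940 mol.
At the final (second) equivalence point, 2 mol OH^- react per mol H2C2O4, so n(H2C2O4) = 0.004940 / 2 = 0.002470 mol.
[H2C2O4] = 0.002470 / 0.02275 L = 0.109 M.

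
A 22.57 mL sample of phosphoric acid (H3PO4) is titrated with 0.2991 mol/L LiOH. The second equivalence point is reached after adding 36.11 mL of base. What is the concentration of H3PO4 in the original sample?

n(LiOH) = 0.2991 x 0.03611 = 0.01080 mol.
At the second equivalence point, 2 mol OH^- react per mol H3PO4, so n(H3PO4) = 0.01080 / 2 = 0.005400 mol.
[H3PO4] = 0.005400 / 0.02257 L = 0.239 M.

0.239 M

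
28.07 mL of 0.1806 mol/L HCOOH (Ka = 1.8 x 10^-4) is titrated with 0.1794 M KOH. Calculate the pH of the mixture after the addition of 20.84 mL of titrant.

4.19

Initial n(HCOOH) = 0.1806 x 0.02807 = 0.005069 mol.
n(KOH) added = 0.1794 x 0.02084 = 0.003739 mol, converting that many moles of HCOOH to HCOO-.
Remaining n(HCOOH) = 0.001331 mol; n(HCOO-) = 0.003739 mol.
By Henderson-Hasselbalch, pH = pKa + log([A^-]/[HA]) = 3.74 + log(0.003739/0.001331) = 3.74 + (+0.45) = 4.19.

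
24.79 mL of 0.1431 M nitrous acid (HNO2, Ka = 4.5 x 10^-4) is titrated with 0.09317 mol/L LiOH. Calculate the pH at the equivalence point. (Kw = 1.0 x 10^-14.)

8.05

n(HNO2) = 0.1431 x 0.02479 = 0.003547 mol; V(LiOH) at equivalence = 0.003547/0.09317 = 0.03808 L.
At equivalence all the acid is converted to NO2-; total volume = 0.02479 + 0.03808 = 0.06287 L, so [NO2-] = 0.003547/0.06287 = 0.05643 M.
Kb = Kw/Ka = 1.0e-14 / 4.5 x 10^-4 = 2.22e-11.
[OH^-] = sqrt(Kb x [NO2-]) = sqrt(2.22e-11 x 0.05643) = 1.12e-6 M.
pOH = 5.95, so pH = 14.00 - 5.95 = 8.05.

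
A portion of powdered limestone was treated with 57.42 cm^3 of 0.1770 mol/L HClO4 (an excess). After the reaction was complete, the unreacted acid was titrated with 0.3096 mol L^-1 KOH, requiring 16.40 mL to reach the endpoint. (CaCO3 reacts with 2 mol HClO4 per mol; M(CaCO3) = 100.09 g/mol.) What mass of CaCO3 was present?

Total n(HClO4) added = 0.1770 x 0.05742 = 0.01016 mol.
n(KOH) used = 0.3096 x 0.01640 = 0.005077 mol, which equals the excess n(HClO4).
So n(HClO4) consumed by the sample = 0.01016 - 0.005077 = 0.005086 mol.
n(CaCO3) = 0.005086 / 2 = 0.002543 mol.
mass = 0.002543 mol x 100.09 g/mol = 0.255 g.

0.255 g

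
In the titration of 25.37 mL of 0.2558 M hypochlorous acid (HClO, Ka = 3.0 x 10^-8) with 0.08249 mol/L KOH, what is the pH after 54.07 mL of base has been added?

Initial n(HClO) = 0.2558 x 0.02537 = 0.006490 mol.
n(KOH) added = 0.08249 x 0.05407 = 0.004460 mol, converting that many moles of HClO to ClO-.
Remaining n(HClO) = 0.002029 mol; n(ClO-) = 0.004460 mol.
By Henderson-Hasselbalch, pH = pKa + log([A^-]/[HA]) = 7.52 + log(0.004460/0.002029) = 7.52 + (+0.34) = 7.86.

7.86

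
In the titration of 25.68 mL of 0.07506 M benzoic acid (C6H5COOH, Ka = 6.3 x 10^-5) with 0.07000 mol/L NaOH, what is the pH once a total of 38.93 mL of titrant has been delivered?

12.09

n(acid) = 0.07506 x 0.02568 = 0.001928 mol; n(NaOH) added = 0.07000 x 0.03893 = 0.002725 mol.
Base is in excess by 0.002725 - 0.001928 = 0.0007976 mol in a total volume of 0.06461 L.
[OH^-] = 0.0007976/0.06461 = 0.01234 M, so pOH = 1.91 and pH = 14.00 - 1.91 = 12.09.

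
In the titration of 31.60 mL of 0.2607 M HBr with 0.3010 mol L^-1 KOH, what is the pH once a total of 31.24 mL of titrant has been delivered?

n(acid) = 0.2607 x 0.03160 = 0.008238 mol; n(KOH) added = 0.3010 x 0.03124 = 0.009403 mol.
Base is in excess by 0.009403 - 0.008238 = 0.001165 mol in a total volume of 0.06284 L.
[OH^-] = 0.001165/0.06284 = 0.01854 M, so pOH = 1.73 and pH = 14.00 - 1.73 = 12.27.

12.27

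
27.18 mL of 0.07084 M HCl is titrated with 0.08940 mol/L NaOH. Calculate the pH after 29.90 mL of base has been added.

12.12

n(acid) = 0.07084 x 0.02718 = 0.001925 mol; n(NaOH) added = 0.08940 x 0.02990 = 0.002673 mol.
Base is in excess by 0.002673 - 0.001925 = 0.0007476 mol in a total volume of 0.05708 L.
[OH^-] = 0.0007476/0.05708 = 0.01310 M, so pOH = 1.88 and pH = 14.00 - 1.88 = 12.12.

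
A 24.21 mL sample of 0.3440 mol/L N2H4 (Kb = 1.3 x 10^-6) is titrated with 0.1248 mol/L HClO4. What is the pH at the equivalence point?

4.58

n(N2H4) = 0.3440 x 0.02421 = 0.008328 mol; V(HClO4) at equivalence = 0.008328/0.1248 = 0.06673 L.
At equivalence the base is fully converted to N2H5+; total volume = 0.09094 L, so [N2H5+] = 0.008328/0.09094 = 0.09158 M.
Ka(N2H5+) = Kw/Kb = 1.0e-14 / 1.3 x 10^-6 = 7.69e-9.
[H^+] = sqrt(Ka x [N2H5+]) = sqrt(7.69e-9 x 0.09158) = 2.65e-5 M.
pH = -log(2.65e-5) = 4.58.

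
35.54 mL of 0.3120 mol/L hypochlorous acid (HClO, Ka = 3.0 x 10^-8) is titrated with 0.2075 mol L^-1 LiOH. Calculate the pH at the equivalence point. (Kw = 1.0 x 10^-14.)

n(HClO) = 0.3120 x 0.03554 = 0.01109 mol; V(LiOH) at equivalence = 0.01109/0.2075 = 0.05344 L.
At equivalence all the acid is converted to ClO-; total volume = 0.03554 + 0.05344 = 0.08898 L, so [ClO-] = 0.01109/0.08898 = 0.1246 M.
Kb = Kw/Ka = 1.0e-14 / 3.0 x 10^-8 = 3.33e-7.
[OH^-] = sqrt(Kb x [ClO-]) = sqrt(3.33e-7 x 0.1246) = 0.000204 M.
pOH = 3.69, so pH = 14.00 - 3.69 = 10.31.

10.31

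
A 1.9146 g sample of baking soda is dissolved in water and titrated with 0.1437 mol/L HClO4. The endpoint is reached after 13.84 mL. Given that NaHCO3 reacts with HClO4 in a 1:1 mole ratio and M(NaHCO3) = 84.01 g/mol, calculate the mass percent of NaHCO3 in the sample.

8.73%

n(HClO4) = 0.1437 x 0.01384 = 0.001989 mol.
n(NaHCO3) = 0.001989 / 1 = 0.001989 mol.
mass of NaHCO3 = 0.001989 x 84.01 = 0.1671 g.
% purity = 0.1671 / 1.9146 x 100 = 8.73%.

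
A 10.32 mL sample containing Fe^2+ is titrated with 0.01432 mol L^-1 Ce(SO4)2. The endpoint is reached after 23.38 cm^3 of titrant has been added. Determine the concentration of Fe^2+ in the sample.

n(Ce(SO4)2) = 0.01432 x 0.02338 = 0.0003348 mol.
From the balanced equation, 1 mol Ce(SO4)2 reacts with 1 mol Fe^2+, so n(Fe^2+) = 0.0003348 x 1/1 = 0.0003348 mol.
[Fe^2+] = 0.0003348 / 0.01032 L = 0.0324 M.

0.0324 M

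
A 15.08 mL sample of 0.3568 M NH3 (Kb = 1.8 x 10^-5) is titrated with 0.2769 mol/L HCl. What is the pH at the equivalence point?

5.03

n(NH3) = 0.3568 x 0.01508 = 0.005381 mol; V(HCl) at equivalence = 0.005381/0.2769 = 0.01943 L.
At equivalence the base is fully converted to NH4+; total volume = 0.03451 L, so [NH4+] = 0.005381/0.03451 = 0.1559 M.
Ka(NH4+) = Kw/Kb = 1.0e-14 / 1.8 x 10^-5 = 5.56e-10.
[H^+] = sqrt(Ka x [NH4+]) = sqrt(5.56e-10 x 0.1559) = 9.31e-6 M.
pH = -log(9.31e-6) = 5.03.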